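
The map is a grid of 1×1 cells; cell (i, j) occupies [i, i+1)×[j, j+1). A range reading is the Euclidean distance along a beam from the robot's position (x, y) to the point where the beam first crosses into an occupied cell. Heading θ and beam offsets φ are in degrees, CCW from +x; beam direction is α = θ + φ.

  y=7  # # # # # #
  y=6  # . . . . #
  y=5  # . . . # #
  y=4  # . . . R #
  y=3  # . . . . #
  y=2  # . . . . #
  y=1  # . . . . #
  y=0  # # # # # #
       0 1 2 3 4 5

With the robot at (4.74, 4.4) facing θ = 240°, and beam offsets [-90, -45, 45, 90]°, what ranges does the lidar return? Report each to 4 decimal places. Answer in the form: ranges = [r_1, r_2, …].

beam 1: φ=-90°, α=150°
  d=(-0.8660,0.5000)  start (4,4)  tX=0.8545 tY=1.2000  stride 1/|dx|=1.1547 1/|dy|=2.0000
    cross x-line → (3,4), t=0.8545
    cross y-line → (3,5), t=1.2000
    cross x-line → (2,5), t=2.0092
    cross x-line → (1,5), t=3.1639
    cross y-line → (1,6), t=3.2000
    cross x-line → (0,6), t=4.3186 (wall)
  → r_1 = 4.3186
beam 2: φ=-45°, α=195°
  d=(-0.9659,-0.2588)  start (4,4)  tX=0.7661 tY=1.5455  stride 1/|dx|=1.0353 1/|dy|=3.8637
    cross x-line → (3,4), t=0.7661
    cross y-line → (3,3), t=1.5455
    cross x-line → (2,3), t=1.8014
    cross x-line → (1,3), t=2.8367
    cross x-line → (0,3), t=3.8719 (wall)
  → r_2 = 3.8719
beam 3: φ=45°, α=285°
  d=(0.2588,-0.9659)  start (4,4)  tX=1.0046 tY=0.4141  stride 1/|dx|=3.8637 1/|dy|=1.0353
    cross y-line → (4,3), t=0.4141
    cross x-line → (5,3), t=1.0046 (wall)
  → r_3 = 1.0046
beam 4: φ=90°, α=330°
  d=(0.8660,-0.5000)  start (4,4)  tX=0.3002 tY=0.8000  stride 1/|dx|=1.1547 1/|dy|=2.0000
    cross x-line → (5,4), t=0.3002 (wall)
  → r_4 = 0.3002

ranges = [4.3186, 3.8719, 1.0046, 0.3002]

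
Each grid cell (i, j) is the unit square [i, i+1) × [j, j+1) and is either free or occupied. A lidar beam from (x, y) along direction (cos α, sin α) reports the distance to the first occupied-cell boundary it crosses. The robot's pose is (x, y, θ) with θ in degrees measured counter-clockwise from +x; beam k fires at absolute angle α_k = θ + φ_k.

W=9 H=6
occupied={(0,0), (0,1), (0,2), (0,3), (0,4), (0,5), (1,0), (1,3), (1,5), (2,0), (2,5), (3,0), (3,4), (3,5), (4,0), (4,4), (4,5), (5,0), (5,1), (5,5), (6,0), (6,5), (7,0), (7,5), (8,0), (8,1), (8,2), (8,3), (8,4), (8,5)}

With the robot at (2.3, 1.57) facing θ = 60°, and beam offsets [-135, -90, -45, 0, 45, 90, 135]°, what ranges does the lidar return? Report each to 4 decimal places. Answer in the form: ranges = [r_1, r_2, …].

beam 1: φ=-135°, α=285°
  direction (0.2588, -0.9659); cell (2,1); t to first gridline: x 2.7046, y 0.5901 (then +3.8637 / +1.0353)
    (2,0) via y @ 0.5901  # hit
  → r_1 = 0.5901
beam 2: φ=-90°, α=330°
  direction (0.8660, -0.5000); cell (2,1); t to first gridline: x 0.8083, y 1.1400 (then +1.1547 / +2.0000)
    (3,1) via x @ 0.8083
    (3,0) via y @ 1.1400  # hit
  → r_2 = 1.1400
beam 3: φ=-45°, α=15°
  direction (0.9659, 0.2588); cell (2,1); t to first gridline: x 0.7247, y 1.6614 (then +1.0353 / +3.8637)
    (3,1) via x @ 0.7247
    (3,2) via y @ 1.6614
    (4,2) via x @ 1.7600
    (5,2) via x @ 2.7952
    (6,2) via x @ 3.8305
    (7,2) via x @ 4.8658
    (7,3) via y @ 5.5251
    (8,3) via x @ 5.9011  # hit
  → r_3 = 5.9011
beam 4: φ=0°, α=60°
  direction (0.5000, 0.8660); cell (2,1); t to first gridline: x 1.4000, y 0.4965 (then +2.0000 / +1.1547)
    (2,2) via y @ 0.4965
    (3,2) via x @ 1.4000
    (3,3) via y @ 1.6512
    (3,4) via y @ 2.8059  # hit
  → r_4 = 2.8059
beam 5: φ=45°, α=105°
  direction (-0.2588, 0.9659); cell (2,1); t to first gridline: x 1.1591, y 0.4452 (then +3.8637 / +1.0353)
    (2,2) via y @ 0.4452
    (1,2) via x @ 1.1591
    (1,3) via y @ 1.4804  # hit
  → r_5 = 1.4804
beam 6: φ=90°, α=150°
  direction (-0.8660, 0.5000); cell (2,1); t to first gridline: x 0.3464, y 0.8600 (then +1.1547 / +2.0000)
    (1,1) via x @ 0.3464
    (1,2) via y @ 0.8600
    (0,2) via x @ 1.5011  # hit
  → r_6 = 1.5011
beam 7: φ=135°, α=195°
  direction (-0.9659, -0.2588); cell (2,1); t to first gridline: x 0.3106, y 2.2023 (then +1.0353 / +3.8637)
    (1,1) via x @ 0.3106
    (0,1) via x @ 1.3459  # hit
  → r_7 = 1.3459

ranges = [0.5901, 1.1400, 5.9011, 2.8059, 1.4804, 1.5011, 1.3459]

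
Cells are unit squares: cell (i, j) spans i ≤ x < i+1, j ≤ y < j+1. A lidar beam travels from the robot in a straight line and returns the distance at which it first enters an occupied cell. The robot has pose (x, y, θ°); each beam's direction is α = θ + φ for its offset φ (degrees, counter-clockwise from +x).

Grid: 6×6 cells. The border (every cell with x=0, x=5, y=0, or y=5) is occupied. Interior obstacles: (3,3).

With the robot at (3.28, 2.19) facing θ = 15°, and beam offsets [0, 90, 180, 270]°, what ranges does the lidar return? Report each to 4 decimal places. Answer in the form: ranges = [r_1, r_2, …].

ranges = [1.7807, 0.8386, 2.3604, 1.2320]

beam 1: φ=0°, α=15°
  cosα=0.9659 sinα=0.2588 | (3,2) | tMaxX 0.7454 tMaxY 3.1296 | tΔX 1.0353 tΔY 3.8637
    t=0.7454 [x] (4,2)
    t=1.7807 [x] (5,2) — stop
  → r_1 = 1.7807
beam 2: φ=90°, α=105°
  cosα=-0.2588 sinα=0.9659 | (3,2) | tMaxX 1.0818 tMaxY 0.8386 | tΔX 3.8637 tΔY 1.0353
    t=0.8386 [y] (3,3) — stop
  → r_2 = 0.8386
beam 3: φ=180°, α=195°
  cosα=-0.9659 sinα=-0.2588 | (3,2) | tMaxX 0.2899 tMaxY 0.7341 | tΔX 1.0353 tΔY 3.8637
    t=0.2899 [x] (2,2)
    t=0.7341 [y] (2,1)
    t=1.3252 [x] (1,1)
    t=2.3604 [x] (0,1) — stop
  → r_3 = 2.3604
beam 4: φ=270°, α=285°
  cosα=0.2588 sinα=-0.9659 | (3,2) | tMaxX 2.7819 tMaxY 0.1967 | tΔX 3.8637 tΔY 1.0353
    t=0.1967 [y] (3,1)
    t=1.2320 [y] (3,0) — stop
  → r_4 = 1.2320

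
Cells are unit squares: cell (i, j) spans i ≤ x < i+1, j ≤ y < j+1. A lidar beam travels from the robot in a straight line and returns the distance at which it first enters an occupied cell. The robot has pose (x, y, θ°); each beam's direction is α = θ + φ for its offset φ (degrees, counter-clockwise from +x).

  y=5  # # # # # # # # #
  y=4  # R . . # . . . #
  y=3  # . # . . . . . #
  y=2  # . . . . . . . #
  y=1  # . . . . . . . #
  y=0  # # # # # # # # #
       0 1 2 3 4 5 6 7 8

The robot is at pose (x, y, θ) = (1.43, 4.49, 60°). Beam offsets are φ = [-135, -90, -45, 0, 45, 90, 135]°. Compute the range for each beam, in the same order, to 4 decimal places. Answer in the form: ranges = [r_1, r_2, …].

beam 1: φ=-135°, α=285°
  direction (0.2588, -0.9659); cell (1,4); t to first gridline: x 2.2023, y 0.5073 (then +3.8637 / +1.0353)
    (1,3) via y @ 0.5073
    (1,2) via y @ 1.5426
    (2,2) via x @ 2.2023
    (2,1) via y @ 2.5778
    (2,0) via y @ 3.6131  # hit
  → r_1 = 3.6131
beam 2: φ=-90°, α=330°
  direction (0.8660, -0.5000); cell (1,4); t to first gridline: x 0.6582, y 0.9800 (then +1.1547 / +2.0000)
    (2,4) via x @ 0.6582
    (2,3) via y @ 0.9800  # hit
  → r_2 = 0.9800
beam 3: φ=-45°, α=15°
  direction (0.9659, 0.2588); cell (1,4); t to first gridline: x 0.5901, y 1.9705 (then +1.0353 / +3.8637)
    (2,4) via x @ 0.5901
    (3,4) via x @ 1.6254
    (3,5) via y @ 1.9705  # hit
  → r_3 = 1.9705
beam 4: φ=0°, α=60°
  direction (0.5000, 0.8660); cell (1,4); t to first gridline: x 1.1400, y 0.5889 (then +2.0000 / +1.1547)
    (1,5) via y @ 0.5889  # hit
  → r_4 = 0.5889
beam 5: φ=45°, α=105°
  direction (-0.2588, 0.9659); cell (1,4); t to first gridline: x 1.6614, y 0.5280 (then +3.8637 / +1.0353)
    (1,5) via y @ 0.5280  # hit
  → r_5 = 0.5280
beam 6: φ=90°, α=150°
  direction (-0.8660, 0.5000); cell (1,4); t to first gridline: x 0.4965, y 1.0200 (then +1.1547 / +2.0000)
    (0,4) via x @ 0.4965  # hit
  → r_6 = 0.4965
beam 7: φ=135°, α=195°
  direction (-0.9659, -0.2588); cell (1,4); t to first gridline: x 0.4452, y 1.8932 (then +1.0353 / +3.8637)
    (0,4) via x @ 0.4452  # hit
  → r_7 = 0.4452

ranges = [3.6131, 0.9800, 1.9705, 0.5889, 0.5280, 0.4965, 0.4452]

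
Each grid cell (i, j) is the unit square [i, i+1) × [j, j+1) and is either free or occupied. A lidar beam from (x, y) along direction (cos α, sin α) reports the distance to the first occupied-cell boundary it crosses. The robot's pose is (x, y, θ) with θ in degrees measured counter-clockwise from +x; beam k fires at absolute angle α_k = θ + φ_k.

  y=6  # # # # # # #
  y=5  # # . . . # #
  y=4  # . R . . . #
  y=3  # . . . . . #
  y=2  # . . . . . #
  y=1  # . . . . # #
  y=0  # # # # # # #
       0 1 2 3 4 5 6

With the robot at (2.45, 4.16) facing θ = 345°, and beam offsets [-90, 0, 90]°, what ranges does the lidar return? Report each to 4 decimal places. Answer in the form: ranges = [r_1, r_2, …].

ranges = [3.2715, 3.6752, 1.9049]

beam 1: φ=-90°, α=255°
  cosα=-0.2588 sinα=-0.9659 | (2,4) | tMaxX 1.7387 tMaxY 0.1656 | tΔX 3.8637 tΔY 1.0353
    t=0.1656 [y] (2,3)
    t=1.2009 [y] (2,2)
    t=1.7387 [x] (1,2)
    t=2.2362 [y] (1,1)
    t=3.2715 [y] (1,0) — stop
  → r_1 = 3.2715
beam 2: φ=0°, α=345°
  cosα=0.9659 sinα=-0.2588 | (2,4) | tMaxX 0.5694 tMaxY 0.6182 | tΔX 1.0353 tΔY 3.8637
    t=0.5694 [x] (3,4)
    t=0.6182 [y] (3,3)
    t=1.6047 [x] (4,3)
    t=2.6400 [x] (5,3)
    t=3.6752 [x] (6,3) — stop
  → r_2 = 3.6752
beam 3: φ=90°, α=75°
  cosα=0.2588 sinα=0.9659 | (2,4) | tMaxX 2.1250 tMaxY 0.8696 | tΔX 3.8637 tΔY 1.0353
    t=0.8696 [y] (2,5)
    t=1.9049 [y] (2,6) — stop
  → r_3 = 1.9049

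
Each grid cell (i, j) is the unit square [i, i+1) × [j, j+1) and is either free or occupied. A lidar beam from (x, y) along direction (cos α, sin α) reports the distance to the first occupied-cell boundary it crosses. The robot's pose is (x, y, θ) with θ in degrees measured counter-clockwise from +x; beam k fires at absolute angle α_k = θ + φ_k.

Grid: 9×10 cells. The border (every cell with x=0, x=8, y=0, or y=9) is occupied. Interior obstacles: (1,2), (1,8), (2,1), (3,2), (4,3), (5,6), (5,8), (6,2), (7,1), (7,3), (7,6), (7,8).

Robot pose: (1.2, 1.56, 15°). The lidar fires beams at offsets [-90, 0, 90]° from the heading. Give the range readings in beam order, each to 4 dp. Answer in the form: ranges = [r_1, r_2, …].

ranges = [0.5798, 0.8282, 0.4555]

beam 1: φ=-90°, α=285°
  d=(0.2588,-0.9659)  start (1,1)  tX=3.0910 tY=0.5798  stride 1/|dx|=3.8637 1/|dy|=1.0353
    cross y-line → (1,0), t=0.5798 (wall)
  → r_1 = 0.5798
beam 2: φ=0°, α=15°
  d=(0.9659,0.2588)  start (1,1)  tX=0.8282 tY=1.7000  stride 1/|dx|=1.0353 1/|dy|=3.8637
    cross x-line → (2,1), t=0.8282 (wall)
  → r_2 = 0.8282
beam 3: φ=90°, α=105°
  d=(-0.2588,0.9659)  start (1,1)  tX=0.7727 tY=0.4555  stride 1/|dx|=3.8637 1/|dy|=1.0353
    cross y-line → (1,2), t=0.4555 (wall)
  → r_3 = 0.4555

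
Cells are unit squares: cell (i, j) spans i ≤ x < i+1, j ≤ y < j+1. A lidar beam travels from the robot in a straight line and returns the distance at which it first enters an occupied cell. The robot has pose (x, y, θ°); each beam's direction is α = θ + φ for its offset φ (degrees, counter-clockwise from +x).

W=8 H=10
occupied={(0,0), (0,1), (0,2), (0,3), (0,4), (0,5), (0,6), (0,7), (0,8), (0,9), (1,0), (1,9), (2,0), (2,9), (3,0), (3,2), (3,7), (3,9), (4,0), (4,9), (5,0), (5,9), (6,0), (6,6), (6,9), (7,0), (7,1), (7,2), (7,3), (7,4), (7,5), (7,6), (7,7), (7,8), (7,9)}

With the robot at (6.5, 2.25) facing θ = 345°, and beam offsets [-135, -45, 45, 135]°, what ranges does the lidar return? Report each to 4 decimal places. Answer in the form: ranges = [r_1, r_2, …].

ranges = [2.5000, 1.0000, 0.5774, 5.4848]

beam 1: φ=-135°, α=210°
  d=(-0.8660,-0.5000)  start (6,2)  tX=0.5774 tY=0.5000  stride 1/|dx|=1.1547 1/|dy|=2.0000
    cross y-line → (6,1), t=0.5000
    cross x-line → (5,1), t=0.5774
    cross x-line → (4,1), t=1.7321
    cross y-line → (4,0), t=2.5000 (wall)
  → r_1 = 2.5000
beam 2: φ=-45°, α=300°
  d=(0.5000,-0.8660)  start (6,2)  tX=1.0000 tY=0.2887  stride 1/|dx|=2.0000 1/|dy|=1.1547
    cross y-line → (6,1), t=0.2887
    cross x-line → (7,1), t=1.0000 (wall)
  → r_2 = 1.0000
beam 3: φ=45°, α=30°
  d=(0.8660,0.5000)  start (6,2)  tX=0.5774 tY=1.5000  stride 1/|dx|=1.1547 1/|dy|=2.0000
    cross x-line → (7,2), t=0.5774 (wall)
  → r_3 = 0.5774
beam 4: φ=135°, α=120°
  d=(-0.5000,0.8660)  start (6,2)  tX=1.0000 tY=0.8660  stride 1/|dx|=2.0000 1/|dy|=1.1547
    cross y-line → (6,3), t=0.8660
    cross x-line → (5,3), t=1.0000
    cross y-line → (5,4), t=2.0207
    cross x-line → (4,4), t=3.0000
    cross y-line → (4,5), t=3.1754
    cross y-line → (4,6), t=4.3301
    cross x-line → (3,6), t=5.0000
    cross y-line → (3,7), t=5.4848 (wall)
  → r_4 = 5.4848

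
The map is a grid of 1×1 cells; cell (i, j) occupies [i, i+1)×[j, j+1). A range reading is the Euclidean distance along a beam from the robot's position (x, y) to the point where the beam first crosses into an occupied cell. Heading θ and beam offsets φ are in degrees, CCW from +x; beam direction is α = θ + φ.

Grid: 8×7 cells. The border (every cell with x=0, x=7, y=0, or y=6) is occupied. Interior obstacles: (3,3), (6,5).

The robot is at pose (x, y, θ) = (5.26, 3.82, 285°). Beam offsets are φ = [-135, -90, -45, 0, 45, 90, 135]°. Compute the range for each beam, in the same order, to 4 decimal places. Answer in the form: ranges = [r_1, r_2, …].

beam 1: φ=-135°, α=150°
  direction (-0.8660, 0.5000); cell (5,3); t to first gridline: x 0.3002, y 0.3600 (then +1.1547 / +2.0000)
    (4,3) via x @ 0.3002
    (4,4) via y @ 0.3600
    (3,4) via x @ 1.4549
    (3,5) via y @ 2.3600
    (2,5) via x @ 2.6096
    (1,5) via x @ 3.7643
    (1,6) via y @ 4.3600  # hit
  → r_1 = 4.3600
beam 2: φ=-90°, α=195°
  direction (-0.9659, -0.2588); cell (5,3); t to first gridline: x 0.2692, y 3.1682 (then +1.0353 / +3.8637)
    (4,3) via x @ 0.2692
    (3,3) via x @ 1.3044  # hit
  → r_2 = 1.3044
beam 3: φ=-45°, α=240°
  direction (-0.5000, -0.8660); cell (5,3); t to first gridline: x 0.5200, y 0.9469 (then +2.0000 / +1.1547)
    (4,3) via x @ 0.5200
    (4,2) via y @ 0.9469
    (4,1) via y @ 2.1016
    (3,1) via x @ 2.5200
    (3,0) via y @ 3.2563  # hit
  → r_3 = 3.2563
beam 4: φ=0°, α=285°
  direction (0.2588, -0.9659); cell (5,3); t to first gridline: x 2.8591, y 0.8489 (then +3.8637 / +1.0353)
    (5,2) via y @ 0.8489
    (5,1) via y @ 1.8842
    (6,1) via x @ 2.8591
    (6,0) via y @ 2.9195  # hit
  → r_4 = 2.9195
beam 5: φ=45°, α=330°
  direction (0.8660, -0.5000); cell (5,3); t to first gridline: x 0.8545, y 1.6400 (then +1.1547 / +2.0000)
    (6,3) via x @ 0.8545
    (6,2) via y @ 1.6400
    (7,2) via x @ 2.0092  # hit
  → r_5 = 2.0092
beam 6: φ=90°, α=15°
  direction (0.9659, 0.2588); cell (5,3); t to first gridline: x 0.7661, y 0.6955 (then +1.0353 / +3.8637)
    (5,4) via y @ 0.6955
    (6,4) via x @ 0.7661
    (7,4) via x @ 1.8014  # hit
  → r_6 = 1.8014
beam 7: φ=135°, α=60°
  direction (0.5000, 0.8660); cell (5,3); t to first gridline: x 1.4800, y 0.2078 (then +2.0000 / +1.1547)
    (5,4) via y @ 0.2078
    (5,5) via y @ 1.3625
    (6,5) via x @ 1.4800  # hit
  → r_7 = 1.4800

ranges = [4.3600, 1.3044, 3.2563, 2.9195, 2.0092, 1.8014, 1.4800]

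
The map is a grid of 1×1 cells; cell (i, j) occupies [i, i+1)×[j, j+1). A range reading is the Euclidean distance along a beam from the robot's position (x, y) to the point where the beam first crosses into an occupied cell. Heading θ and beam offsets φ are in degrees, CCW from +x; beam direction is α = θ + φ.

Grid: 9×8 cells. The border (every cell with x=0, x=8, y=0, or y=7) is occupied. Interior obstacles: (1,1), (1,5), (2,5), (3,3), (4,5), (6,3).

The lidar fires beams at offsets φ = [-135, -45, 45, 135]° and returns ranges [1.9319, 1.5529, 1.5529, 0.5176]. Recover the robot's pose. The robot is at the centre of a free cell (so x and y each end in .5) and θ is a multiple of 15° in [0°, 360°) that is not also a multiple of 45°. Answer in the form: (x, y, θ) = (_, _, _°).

Candidates: 36 free-cell centres × 16 headings = 576 poses. Raycast each; keep the one whose scan matches to 4 dp.
  (2.5, 4.5, 120°): beam 1 = 3.6235 ≠ 1.9319 ✗
  (2.5, 4.5, 195°): beam 1 = 0.5774 ≠ 1.9319 ✗
  (4.5, 4.5, 120°): beam 2 = 0.5176 ≠ 1.5529 ✗
  (6.5, 6.5, 255°): beam 1 = 0.5774 ≠ 1.9319 ✗
  (5.5, 6.5, 330°): beam 1 = 2.5882 ≠ 1.9319 ✗
  …
  (3.5, 1.5, 120°): r_1=1.9319, r_2=1.5529, r_3=1.5529, r_4=0.5176 — all match ✓
Unique over the lattice → pose = (3.5, 1.5, 120°).

(x, y, θ) = (3.5, 1.5, 120°)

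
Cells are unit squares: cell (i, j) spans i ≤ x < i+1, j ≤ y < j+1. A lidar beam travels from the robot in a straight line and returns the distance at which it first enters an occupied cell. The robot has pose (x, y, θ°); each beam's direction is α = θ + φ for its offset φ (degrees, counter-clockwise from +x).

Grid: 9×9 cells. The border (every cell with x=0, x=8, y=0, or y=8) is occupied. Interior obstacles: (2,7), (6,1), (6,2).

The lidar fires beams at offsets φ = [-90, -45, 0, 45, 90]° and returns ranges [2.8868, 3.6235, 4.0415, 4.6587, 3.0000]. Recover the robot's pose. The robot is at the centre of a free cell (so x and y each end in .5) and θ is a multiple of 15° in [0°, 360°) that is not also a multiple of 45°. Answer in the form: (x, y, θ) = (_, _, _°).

Enumerate (i+0.5, j+0.5, θ) over the 46 free cells and 16 admissible headings. For each, cast all 5 beams and compare to the given ranges.
  (1.5, 1.5, 195°): beam 1 = 1.9319 ≠ 2.8868 ✗
  (2.5, 6.5, 240°): beam 1 = 1.7321 ≠ 2.8868 ✗
  (2.5, 1.5, 105°): beam 1 = 3.6235 ≠ 2.8868 ✗
  (4.5, 4.5, 150°): beam 1 = 4.0415 ≠ 2.8868 ✗
  …
  (4.5, 5.5, 210°): r_1=2.8868, r_2=3.6235, r_3=4.0415, r_4=4.6587, r_5=3.0000 — all match ✓
Only this pose fits every beam.

(x, y, θ) = (4.5, 5.5, 210°)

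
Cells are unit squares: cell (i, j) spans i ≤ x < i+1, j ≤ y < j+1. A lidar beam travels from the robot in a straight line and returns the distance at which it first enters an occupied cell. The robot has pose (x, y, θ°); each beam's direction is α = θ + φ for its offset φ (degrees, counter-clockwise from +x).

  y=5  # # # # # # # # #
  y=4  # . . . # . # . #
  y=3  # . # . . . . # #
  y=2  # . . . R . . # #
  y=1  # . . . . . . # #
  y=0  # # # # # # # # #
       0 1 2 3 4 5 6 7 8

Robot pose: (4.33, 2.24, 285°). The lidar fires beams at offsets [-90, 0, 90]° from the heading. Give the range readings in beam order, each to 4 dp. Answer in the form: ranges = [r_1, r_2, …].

ranges = [3.4475, 1.2837, 2.7642]

beam 1: φ=-90°, α=195°
  cosα=-0.9659 sinα=-0.2588 | (4,2) | tMaxX 0.3416 tMaxY 0.9273 | tΔX 1.0353 tΔY 3.8637
    t=0.3416 [x] (3,2)
    t=0.9273 [y] (3,1)
    t=1.3769 [x] (2,1)
    t=2.4122 [x] (1,1)
    t=3.4475 [x] (0,1) — stop
  → r_1 = 3.4475
beam 2: φ=0°, α=285°
  cosα=0.2588 sinα=-0.9659 | (4,2) | tMaxX 2.5887 tMaxY 0.2485 | tΔX 3.8637 tΔY 1.0353
    t=0.2485 [y] (4,1)
    t=1.2837 [y] (4,0) — stop
  → r_2 = 1.2837
beam 3: φ=90°, α=15°
  cosα=0.9659 sinα=0.2588 | (4,2) | tMaxX 0.6936 tMaxY 2.9364 | tΔX 1.0353 tΔY 3.8637
    t=0.6936 [x] (5,2)
    t=1.7289 [x] (6,2)
    t=2.7642 [x] (7,2) — stop
  → r_3 = 2.7642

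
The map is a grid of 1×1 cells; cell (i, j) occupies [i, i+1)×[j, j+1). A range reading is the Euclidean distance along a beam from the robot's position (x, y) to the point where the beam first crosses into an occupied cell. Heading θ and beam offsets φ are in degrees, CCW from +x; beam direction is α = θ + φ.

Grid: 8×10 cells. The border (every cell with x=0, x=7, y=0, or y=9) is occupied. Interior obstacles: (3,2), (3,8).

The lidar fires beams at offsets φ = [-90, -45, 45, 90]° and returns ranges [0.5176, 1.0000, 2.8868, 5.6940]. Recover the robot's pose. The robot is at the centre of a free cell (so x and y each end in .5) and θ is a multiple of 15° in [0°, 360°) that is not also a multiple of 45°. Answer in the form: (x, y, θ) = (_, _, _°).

(x, y, θ) = (6.5, 7.5, 105°)

Enumerate (i+0.5, j+0.5, θ) over the 46 free cells and 16 admissible headings. For each, cast all 4 beams and compare to the given ranges.
  (3.5, 4.5, 120°): beam 1 = 4.0415 ≠ 0.5176 ✗
  (2.5, 6.5, 60°): beam 1 = 5.1962 ≠ 0.5176 ✗
  (3.5, 6.5, 195°): beam 1 = 1.5529 ≠ 0.5176 ✗
  …
  (6.5, 7.5, 105°): r_1=0.5176, r_2=1.0000, r_3=2.8868, r_4=5.6940 — all match ✓
Only this pose fits every beam.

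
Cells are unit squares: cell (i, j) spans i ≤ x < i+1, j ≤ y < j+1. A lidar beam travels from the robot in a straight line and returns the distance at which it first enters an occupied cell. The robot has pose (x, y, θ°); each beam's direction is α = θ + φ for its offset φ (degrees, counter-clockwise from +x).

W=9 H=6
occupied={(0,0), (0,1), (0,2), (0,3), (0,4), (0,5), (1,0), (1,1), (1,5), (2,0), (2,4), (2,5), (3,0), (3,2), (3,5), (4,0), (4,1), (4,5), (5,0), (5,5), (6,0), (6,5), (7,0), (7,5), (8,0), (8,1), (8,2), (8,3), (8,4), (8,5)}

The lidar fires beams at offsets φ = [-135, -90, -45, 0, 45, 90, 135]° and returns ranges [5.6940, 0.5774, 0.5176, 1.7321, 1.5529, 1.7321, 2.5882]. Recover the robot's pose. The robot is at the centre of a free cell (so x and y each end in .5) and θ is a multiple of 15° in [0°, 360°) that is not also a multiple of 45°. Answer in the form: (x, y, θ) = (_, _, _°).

(x, y, θ) = (2.5, 3.5, 150°)

Enumerate (i+0.5, j+0.5, θ) over the 24 free cells and 16 admissible headings. For each, cast all 7 beams and compare to the given ranges.
  (4.5, 2.5, 150°): beam 1 = 3.6235 ≠ 5.6940 ✗
  (7.5, 3.5, 150°): beam 1 = 0.5176 ≠ 5.6940 ✗
  (2.5, 2.5, 120°): beam 1 = 0.5176 ≠ 5.6940 ✗
  (6.5, 1.5, 30°): beam 1 = 0.5176 ≠ 5.6940 ✗
  …
  (2.5, 3.5, 150°): r_1=5.6940, r_2=0.5774, r_3=0.5176, r_4=1.7321, r_5=1.5529, r_6=1.7321, r_7=2.5882 — all match ✓
Unique over the lattice → pose = (2.5, 3.5, 150°).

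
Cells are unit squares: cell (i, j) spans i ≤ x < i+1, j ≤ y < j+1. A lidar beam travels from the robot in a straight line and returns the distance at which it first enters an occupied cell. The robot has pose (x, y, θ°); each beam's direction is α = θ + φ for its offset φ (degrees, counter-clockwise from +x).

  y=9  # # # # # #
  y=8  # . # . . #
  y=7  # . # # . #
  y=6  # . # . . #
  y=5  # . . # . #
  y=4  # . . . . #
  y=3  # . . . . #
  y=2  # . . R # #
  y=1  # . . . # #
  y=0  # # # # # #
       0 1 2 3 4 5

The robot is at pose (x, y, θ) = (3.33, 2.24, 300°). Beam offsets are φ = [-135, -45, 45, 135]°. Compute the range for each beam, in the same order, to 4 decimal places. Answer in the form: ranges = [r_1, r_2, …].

beam 1: φ=-135°, α=165°
  direction (-0.9659, 0.2588); cell (3,2); t to first gridline: x 0.3416, y 2.9364 (then +1.0353 / +3.8637)
    (2,2) via x @ 0.3416
    (1,2) via x @ 1.3769
    (0,2) via x @ 2.4122  # hit
  → r_1 = 2.4122
beam 2: φ=-45°, α=255°
  direction (-0.2588, -0.9659); cell (3,2); t to first gridline: x 1.2750, y 0.2485 (then +3.8637 / +1.0353)
    (3,1) via y @ 0.2485
    (2,1) via x @ 1.2750
    (2,0) via y @ 1.2837  # hit
  → r_2 = 1.2837
beam 3: φ=45°, α=345°
  direction (0.9659, -0.2588); cell (3,2); t to first gridline: x 0.6936, y 0.9273 (then +1.0353 / +3.8637)
    (4,2) via x @ 0.6936  # hit
  → r_3 = 0.6936
beam 4: φ=135°, α=75°
  direction (0.2588, 0.9659); cell (3,2); t to first gridline: x 2.5887, y 0.7868 (then +3.8637 / +1.0353)
    (3,3) via y @ 0.7868
    (3,4) via y @ 1.8221
    (4,4) via x @ 2.5887
    (4,5) via y @ 2.8574
    (4,6) via y @ 3.8926
    (4,7) via y @ 4.9279
    (4,8) via y @ 5.9632
    (5,8) via x @ 6.4524  # hit
  → r_4 = 6.4524

ranges = [2.4122, 1.2837, 0.6936, 6.4524]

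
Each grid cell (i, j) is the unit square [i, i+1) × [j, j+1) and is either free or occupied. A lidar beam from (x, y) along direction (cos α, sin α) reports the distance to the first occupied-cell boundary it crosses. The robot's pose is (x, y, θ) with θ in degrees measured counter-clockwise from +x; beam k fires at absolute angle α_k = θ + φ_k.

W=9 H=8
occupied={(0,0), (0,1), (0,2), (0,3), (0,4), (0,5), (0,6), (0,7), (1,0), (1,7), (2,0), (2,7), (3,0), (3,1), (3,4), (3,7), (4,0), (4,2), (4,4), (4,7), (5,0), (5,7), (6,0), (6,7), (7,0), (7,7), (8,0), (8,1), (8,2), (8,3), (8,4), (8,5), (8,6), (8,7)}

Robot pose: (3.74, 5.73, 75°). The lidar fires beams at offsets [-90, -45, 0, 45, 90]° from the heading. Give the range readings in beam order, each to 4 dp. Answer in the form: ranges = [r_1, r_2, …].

beam 1: φ=-90°, α=345°
  direction (0.9659, -0.2588); cell (3,5); t to first gridline: x 0.2692, y 2.8205 (then +1.0353 / +3.8637)
    (4,5) via x @ 0.2692
    (5,5) via x @ 1.3044
    (6,5) via x @ 2.3397
    (6,4) via y @ 2.8205
    (7,4) via x @ 3.3750
    (8,4) via x @ 4.4103  # hit
  → r_1 = 4.4103
beam 2: φ=-45°, α=30°
  direction (0.8660, 0.5000); cell (3,5); t to first gridline: x 0.3002, y 0.5400 (then +1.1547 / +2.0000)
    (4,5) via x @ 0.3002
    (4,6) via y @ 0.5400
    (5,6) via x @ 1.4549
    (5,7) via y @ 2.5400  # hit
  → r_2 = 2.5400
beam 3: φ=0°, α=75°
  direction (0.2588, 0.9659); cell (3,5); t to first gridline: x 1.0046, y 0.2795 (then +3.8637 / +1.0353)
    (3,6) via y @ 0.2795
    (4,6) via x @ 1.0046
    (4,7) via y @ 1.3148  # hit
  → r_3 = 1.3148
beam 4: φ=45°, α=120°
  direction (-0.5000, 0.8660); cell (3,5); t to first gridline: x 1.4800, y 0.3118 (then +2.0000 / +1.1547)
    (3,6) via y @ 0.3118
    (3,7) via y @ 1.4665  # hit
  → r_4 = 1.4665
beam 5: φ=90°, α=165°
  direction (-0.9659, 0.2588); cell (3,5); t to first gridline: x 0.7661, y 1.0432 (then +1.0353 / +3.8637)
    (2,5) via x @ 0.7661
    (2,6) via y @ 1.0432
    (1,6) via x @ 1.8014
    (0,6) via x @ 2.8367  # hit
  → r_5 = 2.8367

ranges = [4.4103, 2.5400, 1.3148, 1.4665, 2.8367]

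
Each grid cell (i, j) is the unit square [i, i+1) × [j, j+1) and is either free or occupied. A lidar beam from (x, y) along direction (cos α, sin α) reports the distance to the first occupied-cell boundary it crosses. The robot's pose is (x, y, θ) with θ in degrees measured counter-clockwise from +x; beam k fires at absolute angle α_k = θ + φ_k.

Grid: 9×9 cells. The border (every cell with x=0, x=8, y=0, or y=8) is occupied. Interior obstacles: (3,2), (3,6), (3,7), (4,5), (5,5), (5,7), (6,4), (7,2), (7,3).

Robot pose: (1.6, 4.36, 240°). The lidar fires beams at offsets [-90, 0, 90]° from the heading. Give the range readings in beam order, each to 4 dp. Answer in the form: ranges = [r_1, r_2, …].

beam 1: φ=-90°, α=150°
  d=(-0.8660,0.5000)  start (1,4)  tX=0.6928 tY=1.2800  stride 1/|dx|=1.1547 1/|dy|=2.0000
    cross x-line → (0,4), t=0.6928 (wall)
  → r_1 = 0.6928
beam 2: φ=0°, α=240°
  d=(-0.5000,-0.8660)  start (1,4)  tX=1.2000 tY=0.4157  stride 1/|dx|=2.0000 1/|dy|=1.1547
    cross y-line → (1,3), t=0.4157
    cross x-line → (0,3), t=1.2000 (wall)
  → r_2 = 1.2000
beam 3: φ=90°, α=330°
  d=(0.8660,-0.5000)  start (1,4)  tX=0.4619 tY=0.7200  stride 1/|dx|=1.1547 1/|dy|=2.0000
    cross x-line → (2,4), t=0.4619
    cross y-line → (2,3), t=0.7200
    cross x-line → (3,3), t=1.6166
    cross y-line → (3,2), t=2.7200 (wall)
  → r_3 = 2.7200

ranges = [0.6928, 1.2000, 2.7200]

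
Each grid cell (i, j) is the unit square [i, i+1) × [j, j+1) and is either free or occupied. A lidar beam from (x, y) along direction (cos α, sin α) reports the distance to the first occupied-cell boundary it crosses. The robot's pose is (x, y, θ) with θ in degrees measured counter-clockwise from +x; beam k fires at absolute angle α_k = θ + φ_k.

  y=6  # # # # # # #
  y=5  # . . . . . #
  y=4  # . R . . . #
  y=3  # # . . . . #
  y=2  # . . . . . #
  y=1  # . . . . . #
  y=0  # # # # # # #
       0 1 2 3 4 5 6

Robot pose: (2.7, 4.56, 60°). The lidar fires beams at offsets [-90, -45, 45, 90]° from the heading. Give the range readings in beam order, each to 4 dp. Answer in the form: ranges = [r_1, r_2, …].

beam 1: φ=-90°, α=330°
  direction (0.8660, -0.5000); cell (2,4); t to first gridline: x 0.3464, y 1.1200 (then +1.1547 / +2.0000)
    (3,4) via x @ 0.3464
    (3,3) via y @ 1.1200
    (4,3) via x @ 1.5011
    (5,3) via x @ 2.6558
    (5,2) via y @ 3.1200
    (6,2) via x @ 3.8105  # hit
  → r_1 = 3.8105
beam 2: φ=-45°, α=15°
  direction (0.9659, 0.2588); cell (2,4); t to first gridline: x 0.3106, y 1.7000 (then +1.0353 / +3.8637)
    (3,4) via x @ 0.3106
    (4,4) via x @ 1.3459
    (4,5) via y @ 1.7000
    (5,5) via x @ 2.3811
    (6,5) via x @ 3.4164  # hit
  → r_2 = 3.4164
beam 3: φ=45°, α=105°
  direction (-0.2588, 0.9659); cell (2,4); t to first gridline: x 2.7046, y 0.4555 (then +3.8637 / +1.0353)
    (2,5) via y @ 0.4555
    (2,6) via y @ 1.4908  # hit
  → r_3 = 1.4908
beam 4: φ=90°, α=150°
  direction (-0.8660, 0.5000); cell (2,4); t to first gridline: x 0.8083, y 0.8800 (then +1.1547 / +2.0000)
    (1,4) via x @ 0.8083
    (1,5) via y @ 0.8800
    (0,5) via x @ 1.9630  # hit
  → r_4 = 1.9630

ranges = [3.8105, 3.4164, 1.4908, 1.9630]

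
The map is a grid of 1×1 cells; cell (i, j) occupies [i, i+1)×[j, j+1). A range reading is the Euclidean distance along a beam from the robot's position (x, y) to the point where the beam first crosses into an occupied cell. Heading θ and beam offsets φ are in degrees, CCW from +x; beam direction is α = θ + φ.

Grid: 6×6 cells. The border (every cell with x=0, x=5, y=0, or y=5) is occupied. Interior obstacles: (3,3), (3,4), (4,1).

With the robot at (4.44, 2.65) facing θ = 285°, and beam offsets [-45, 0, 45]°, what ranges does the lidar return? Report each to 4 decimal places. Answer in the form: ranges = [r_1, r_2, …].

ranges = [0.7506, 0.6729, 0.6466]

beam 1: φ=-45°, α=240°
  d=(-0.5000,-0.8660)  start (4,2)  tX=0.8800 tY=0.7506  stride 1/|dx|=2.0000 1/|dy|=1.1547
    cross y-line → (4,1), t=0.7506 (wall)
  → r_1 = 0.7506
beam 2: φ=0°, α=285°
  d=(0.2588,-0.9659)  start (4,2)  tX=2.1637 tY=0.6729  stride 1/|dx|=3.8637 1/|dy|=1.0353
    cross y-line → (4,1), t=0.6729 (wall)
  → r_2 = 0.6729
beam 3: φ=45°, α=330°
  d=(0.8660,-0.5000)  start (4,2)  tX=0.6466 tY=1.3000  stride 1/|dx|=1.1547 1/|dy|=2.0000
    cross x-line → (5,2), t=0.6466 (wall)
  → r_3 = 0.6466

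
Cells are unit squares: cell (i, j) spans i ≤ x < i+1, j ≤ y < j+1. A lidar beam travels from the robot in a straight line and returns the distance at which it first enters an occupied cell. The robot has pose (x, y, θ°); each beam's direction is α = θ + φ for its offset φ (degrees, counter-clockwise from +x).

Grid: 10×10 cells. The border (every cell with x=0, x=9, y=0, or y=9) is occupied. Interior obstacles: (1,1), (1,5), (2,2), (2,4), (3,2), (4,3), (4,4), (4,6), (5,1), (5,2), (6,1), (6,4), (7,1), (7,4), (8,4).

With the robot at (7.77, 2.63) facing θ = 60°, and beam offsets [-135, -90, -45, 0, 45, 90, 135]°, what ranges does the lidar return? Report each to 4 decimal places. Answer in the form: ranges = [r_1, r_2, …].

beam 1: φ=-135°, α=285°
  dir = (cos 285°, sin 285°) = (0.2588, -0.9659); from cell (7,2)
  next x-line at t=0.8887, next y-line at t=0.6522; Δt_x=3.8637, Δt_y=1.0353
    y: enter (7,1) at t=0.6522 ← occupied
  → r_1 = 0.6522
beam 2: φ=-90°, α=330°
  dir = (cos 330°, sin 330°) = (0.8660, -0.5000); from cell (7,2)
  next x-line at t=0.2656, next y-line at t=1.2600; Δt_x=1.1547, Δt_y=2.0000
    x: enter (8,2) at t=0.2656
    y: enter (8,1) at t=1.2600
    x: enter (9,1) at t=1.4203 ← occupied
  → r_2 = 1.4203
beam 3: φ=-45°, α=15°
  dir = (cos 15°, sin 15°) = (0.9659, 0.2588); from cell (7,2)
  next x-line at t=0.2381, next y-line at t=1.4296; Δt_x=1.0353, Δt_y=3.8637
    x: enter (8,2) at t=0.2381
    x: enter (9,2) at t=1.2734 ← occupied
  → r_3 = 1.2734
beam 4: φ=0°, α=60°
  dir = (cos 60°, sin 60°) = (0.5000, 0.8660); from cell (7,2)
  next x-line at t=0.4600, next y-line at t=0.4272; Δt_x=2.0000, Δt_y=1.1547
    y: enter (7,3) at t=0.4272
    x: enter (8,3) at t=0.4600
    y: enter (8,4) at t=1.5819 ← occupied
  → r_4 = 1.5819
beam 5: φ=45°, α=105°
  dir = (cos 105°, sin 105°) = (-0.2588, 0.9659); from cell (7,2)
  next x-line at t=2.9751, next y-line at t=0.3831; Δt_x=3.8637, Δt_y=1.0353
    y: enter (7,3) at t=0.3831
    y: enter (7,4) at t=1.4183 ← occupied
  → r_5 = 1.4183
beam 6: φ=90°, α=150°
  dir = (cos 150°, sin 150°) = (-0.8660, 0.5000); from cell (7,2)
  next x-line at t=0.8891, next y-line at t=0.7400; Δt_x=1.1547, Δt_y=2.0000
    y: enter (7,3) at t=0.7400
    x: enter (6,3) at t=0.8891
    x: enter (5,3) at t=2.0438
    y: enter (5,4) at t=2.7400
    x: enter (4,4) at t=3.1985 ← occupied
  → r_6 = 3.1985
beam 7: φ=135°, α=195°
  dir = (cos 195°, sin 195°) = (-0.9659, -0.2588); from cell (7,2)
  next x-line at t=0.7972, next y-line at t=2.4341; Δt_x=1.0353, Δt_y=3.8637
    x: enter (6,2) at t=0.7972
    x: enter (5,2) at t=1.8324 ← occupied
  → r_7 = 1.8324

ranges = [0.6522, 1.4203, 1.2734, 1.5819, 1.4183, 3.1985, 1.8324]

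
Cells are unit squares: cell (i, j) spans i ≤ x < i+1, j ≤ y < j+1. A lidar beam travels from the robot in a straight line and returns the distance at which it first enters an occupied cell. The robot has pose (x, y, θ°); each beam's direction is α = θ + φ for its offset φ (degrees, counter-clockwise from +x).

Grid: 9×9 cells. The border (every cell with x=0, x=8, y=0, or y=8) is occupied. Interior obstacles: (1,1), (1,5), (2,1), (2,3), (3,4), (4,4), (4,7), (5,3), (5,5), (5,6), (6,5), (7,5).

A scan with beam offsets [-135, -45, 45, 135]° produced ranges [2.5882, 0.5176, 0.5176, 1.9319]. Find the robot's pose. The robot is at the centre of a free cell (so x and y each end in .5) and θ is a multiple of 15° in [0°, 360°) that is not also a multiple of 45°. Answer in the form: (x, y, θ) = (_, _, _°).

(x, y, θ) = (3.5, 1.5, 210°)

Enumerate (i+0.5, j+0.5, θ) over the 37 free cells and 16 admissible headings. For each, cast all 4 beams and compare to the given ranges.
  (4.5, 3.5, 285°): beam 1 = 1.0000 ≠ 2.5882 ✗
  (2.5, 4.5, 75°): beam 1 = 0.5774 ≠ 2.5882 ✗
  (5.5, 1.5, 330°): beam 1 = 1.9319 ≠ 2.5882 ✗
  …
  (3.5, 1.5, 210°): r_1=2.5882, r_2=0.5176, r_3=0.5176, r_4=1.9319 — all match ✓
No second candidate reproduces the full scan.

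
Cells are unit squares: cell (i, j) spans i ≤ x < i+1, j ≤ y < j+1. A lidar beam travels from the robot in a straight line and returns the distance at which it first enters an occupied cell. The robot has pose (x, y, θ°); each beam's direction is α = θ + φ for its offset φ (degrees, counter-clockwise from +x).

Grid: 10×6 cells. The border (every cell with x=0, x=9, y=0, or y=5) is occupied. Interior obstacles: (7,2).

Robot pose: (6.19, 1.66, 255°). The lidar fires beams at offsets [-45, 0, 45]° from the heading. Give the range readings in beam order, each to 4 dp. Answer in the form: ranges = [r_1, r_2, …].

beam 1: φ=-45°, α=210°
  direction (-0.8660, -0.5000); cell (6,1); t to first gridline: x 0.2194, y 1.3200 (then +1.1547 / +2.0000)
    (5,1) via x @ 0.2194
    (5,0) via y @ 1.3200  # hit
  → r_1 = 1.3200
beam 2: φ=0°, α=255°
  direction (-0.2588, -0.9659); cell (6,1); t to first gridline: x 0.7341, y 0.6833 (then +3.8637 / +1.0353)
    (6,0) via y @ 0.6833  # hit
  → r_2 = 0.6833
beam 3: φ=45°, α=300°
  direction (0.5000, -0.8660); cell (6,1); t to first gridline: x 1.6200, y 0.7621 (then +2.0000 / +1.1547)
    (6,0) via y @ 0.7621  # hit
  → r_3 = 0.7621

ranges = [1.3200, 0.6833, 0.7621]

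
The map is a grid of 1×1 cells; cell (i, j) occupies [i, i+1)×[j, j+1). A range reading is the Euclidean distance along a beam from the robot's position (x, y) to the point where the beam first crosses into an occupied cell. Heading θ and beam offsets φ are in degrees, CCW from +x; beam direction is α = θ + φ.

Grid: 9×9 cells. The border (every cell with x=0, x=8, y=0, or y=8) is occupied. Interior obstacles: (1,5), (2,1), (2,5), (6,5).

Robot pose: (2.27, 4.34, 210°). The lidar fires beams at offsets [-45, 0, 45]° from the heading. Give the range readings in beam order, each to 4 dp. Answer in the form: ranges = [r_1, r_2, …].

beam 1: φ=-45°, α=165°
  direction (-0.9659, 0.2588); cell (2,4); t to first gridline: x 0.2795, y 2.5500 (then +1.0353 / +3.8637)
    (1,4) via x @ 0.2795
    (0,4) via x @ 1.3148  # hit
  → r_1 = 1.3148
beam 2: φ=0°, α=210°
  direction (-0.8660, -0.5000); cell (2,4); t to first gridline: x 0.3118, y 0.6800 (then +1.1547 / +2.0000)
    (1,4) via x @ 0.3118
    (1,3) via y @ 0.6800
    (0,3) via x @ 1.4665  # hit
  → r_2 = 1.4665
beam 3: φ=45°, α=255°
  direction (-0.2588, -0.9659); cell (2,4); t to first gridline: x 1.0432, y 0.3520 (then +3.8637 / +1.0353)
    (2,3) via y @ 0.3520
    (1,3) via x @ 1.0432
    (1,2) via y @ 1.3873
    (1,1) via y @ 2.4225
    (1,0) via y @ 3.4578  # hit
  → r_3 = 3.4578

ranges = [1.3148, 1.4665, 3.4578]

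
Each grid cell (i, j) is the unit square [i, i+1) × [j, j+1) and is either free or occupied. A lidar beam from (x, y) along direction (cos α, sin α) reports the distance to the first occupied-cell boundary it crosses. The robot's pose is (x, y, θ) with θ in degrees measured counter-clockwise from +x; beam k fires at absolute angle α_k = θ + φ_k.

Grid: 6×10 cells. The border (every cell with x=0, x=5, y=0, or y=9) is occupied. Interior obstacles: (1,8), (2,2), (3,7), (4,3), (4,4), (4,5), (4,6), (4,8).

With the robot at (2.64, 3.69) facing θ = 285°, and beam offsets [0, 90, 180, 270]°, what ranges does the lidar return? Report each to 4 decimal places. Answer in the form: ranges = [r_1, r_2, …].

beam 1: φ=0°, α=285°
  direction (0.2588, -0.9659); cell (2,3); t to first gridline: x 1.3909, y 0.7143 (then +3.8637 / +1.0353)
    (2,2) via y @ 0.7143  # hit
  → r_1 = 0.7143
beam 2: φ=90°, α=15°
  direction (0.9659, 0.2588); cell (2,3); t to first gridline: x 0.3727, y 1.1977 (then +1.0353 / +3.8637)
    (3,3) via x @ 0.3727
    (3,4) via y @ 1.1977
    (4,4) via x @ 1.4080  # hit
  → r_2 = 1.4080
beam 3: φ=180°, α=105°
  direction (-0.2588, 0.9659); cell (2,3); t to first gridline: x 2.4728, y 0.3209 (then +3.8637 / +1.0353)
    (2,4) via y @ 0.3209
    (2,5) via y @ 1.3562
    (2,6) via y @ 2.3915
    (1,6) via x @ 2.4728
    (1,7) via y @ 3.4268
    (1,8) via y @ 4.4620  # hit
  → r_3 = 4.4620
beam 4: φ=270°, α=195°
  direction (-0.9659, -0.2588); cell (2,3); t to first gridline: x 0.6626, y 2.6660 (then +1.0353 / +3.8637)
    (1,3) via x @ 0.6626
    (0,3) via x @ 1.6979  # hit
  → r_4 = 1.6979

ranges = [0.7143, 1.4080, 4.4620, 1.6979]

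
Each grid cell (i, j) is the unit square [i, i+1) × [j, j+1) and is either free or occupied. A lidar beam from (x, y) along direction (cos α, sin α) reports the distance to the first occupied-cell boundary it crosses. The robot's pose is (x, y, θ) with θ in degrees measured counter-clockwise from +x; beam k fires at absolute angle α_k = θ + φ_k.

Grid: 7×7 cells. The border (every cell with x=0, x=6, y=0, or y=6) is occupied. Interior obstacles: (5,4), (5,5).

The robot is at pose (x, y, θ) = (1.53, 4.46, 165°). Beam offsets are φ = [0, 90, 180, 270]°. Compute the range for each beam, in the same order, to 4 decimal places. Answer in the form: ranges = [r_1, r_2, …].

beam 1: φ=0°, α=165°
  cosα=-0.9659 sinα=0.2588 | (1,4) | tMaxX 0.5487 tMaxY 2.0864 | tΔX 1.0353 tΔY 3.8637
    t=0.5487 [x] (0,4) — stop
  → r_1 = 0.5487
beam 2: φ=90°, α=255°
  cosα=-0.2588 sinα=-0.9659 | (1,4) | tMaxX 2.0478 tMaxY 0.4762 | tΔX 3.8637 tΔY 1.0353
    t=0.4762 [y] (1,3)
    t=1.5115 [y] (1,2)
    t=2.0478 [x] (0,2) — stop
  → r_2 = 2.0478
beam 3: φ=180°, α=345°
  cosα=0.9659 sinα=-0.2588 | (1,4) | tMaxX 0.4866 tMaxY 1.7773 | tΔX 1.0353 tΔY 3.8637
    t=0.4866 [x] (2,4)
    t=1.5219 [x] (3,4)
    t=1.7773 [y] (3,3)
    t=2.5571 [x] (4,3)
    t=3.5924 [x] (5,3)
    t=4.6277 [x] (6,3) — stop
  → r_3 = 4.6277
beam 4: φ=270°, α=75°
  cosα=0.2588 sinα=0.9659 | (1,4) | tMaxX 1.8159 tMaxY 0.5590 | tΔX 3.8637 tΔY 1.0353
    t=0.5590 [y] (1,5)
    t=1.5943 [y] (1,6) — stop
  → r_4 = 1.5943

ranges = [0.5487, 2.0478, 4.6277, 1.5943]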